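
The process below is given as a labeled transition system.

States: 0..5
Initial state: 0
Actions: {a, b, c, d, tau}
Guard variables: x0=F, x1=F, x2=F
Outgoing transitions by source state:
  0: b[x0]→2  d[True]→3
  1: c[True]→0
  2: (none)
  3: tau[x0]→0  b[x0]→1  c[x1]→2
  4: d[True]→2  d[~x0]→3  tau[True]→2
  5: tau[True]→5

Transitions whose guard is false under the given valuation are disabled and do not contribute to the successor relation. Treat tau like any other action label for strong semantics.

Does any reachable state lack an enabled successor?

Reach set: {0,3}
  0: d→3  [1 out]
  3: ∅  [no exit]
witness 3: d

Answer: DEADLOCK at state 3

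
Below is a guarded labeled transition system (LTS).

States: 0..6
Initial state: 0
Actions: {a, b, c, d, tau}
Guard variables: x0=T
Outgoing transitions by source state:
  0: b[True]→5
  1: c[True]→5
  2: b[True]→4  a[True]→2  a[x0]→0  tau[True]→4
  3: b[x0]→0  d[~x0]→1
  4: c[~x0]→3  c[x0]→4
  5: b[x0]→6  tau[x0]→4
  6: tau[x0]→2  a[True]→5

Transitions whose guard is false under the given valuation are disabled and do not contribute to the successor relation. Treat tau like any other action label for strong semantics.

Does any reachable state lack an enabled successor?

Answer: DEADLOCK-FREE

Analysis:
Reach set: {0,2,4,5,6}
  0: b→5  [deg 1]
  2: a→0  a→2  b→4  tau→4  [deg 4]
  4: c→4  [deg 1]
  5: b→6  tau→4  [deg 2]
  6: a→5  tau→2  [deg 2]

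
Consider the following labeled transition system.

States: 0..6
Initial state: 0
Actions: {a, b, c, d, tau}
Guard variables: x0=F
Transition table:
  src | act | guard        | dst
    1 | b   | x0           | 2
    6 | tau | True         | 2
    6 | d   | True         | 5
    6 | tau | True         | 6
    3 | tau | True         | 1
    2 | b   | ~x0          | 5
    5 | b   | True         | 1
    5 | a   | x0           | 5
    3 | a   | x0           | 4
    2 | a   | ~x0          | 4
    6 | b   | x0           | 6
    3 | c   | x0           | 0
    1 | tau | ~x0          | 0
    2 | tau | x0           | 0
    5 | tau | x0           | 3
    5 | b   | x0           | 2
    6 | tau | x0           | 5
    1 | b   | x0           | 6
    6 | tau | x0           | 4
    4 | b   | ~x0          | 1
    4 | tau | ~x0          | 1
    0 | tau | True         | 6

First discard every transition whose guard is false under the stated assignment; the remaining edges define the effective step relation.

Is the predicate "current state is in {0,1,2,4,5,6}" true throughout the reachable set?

Answer: INVARIANT HOLDS

Trace:
Allowed set {0,1,2,4,5,6}
Reach set: {0,1,2,4,5,6}
  0: ok
  1: ok
  2: ok
  4: ok
  5: ok
  6: ok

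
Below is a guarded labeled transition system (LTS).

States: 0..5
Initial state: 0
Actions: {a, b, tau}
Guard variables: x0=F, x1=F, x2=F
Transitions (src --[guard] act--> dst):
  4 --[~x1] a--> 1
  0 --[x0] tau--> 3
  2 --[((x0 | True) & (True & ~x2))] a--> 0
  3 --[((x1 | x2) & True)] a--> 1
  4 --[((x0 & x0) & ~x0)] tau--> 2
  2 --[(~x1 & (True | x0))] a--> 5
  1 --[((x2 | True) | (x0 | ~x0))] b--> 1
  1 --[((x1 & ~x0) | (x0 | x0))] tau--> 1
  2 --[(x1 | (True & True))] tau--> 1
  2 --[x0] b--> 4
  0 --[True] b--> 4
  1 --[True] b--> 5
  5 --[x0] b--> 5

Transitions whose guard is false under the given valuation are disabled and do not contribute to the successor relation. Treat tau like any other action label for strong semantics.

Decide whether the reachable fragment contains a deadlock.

Answer: DEADLOCK at state 5

Analysis:
Reachable = {0,1,4,5}
  0: b→4  [1 out]
  1: b→1  b→5  [2 out]
  4: a→1  [1 out]
  5: ∅  [deadlock]
trace reaching 5: b·a·b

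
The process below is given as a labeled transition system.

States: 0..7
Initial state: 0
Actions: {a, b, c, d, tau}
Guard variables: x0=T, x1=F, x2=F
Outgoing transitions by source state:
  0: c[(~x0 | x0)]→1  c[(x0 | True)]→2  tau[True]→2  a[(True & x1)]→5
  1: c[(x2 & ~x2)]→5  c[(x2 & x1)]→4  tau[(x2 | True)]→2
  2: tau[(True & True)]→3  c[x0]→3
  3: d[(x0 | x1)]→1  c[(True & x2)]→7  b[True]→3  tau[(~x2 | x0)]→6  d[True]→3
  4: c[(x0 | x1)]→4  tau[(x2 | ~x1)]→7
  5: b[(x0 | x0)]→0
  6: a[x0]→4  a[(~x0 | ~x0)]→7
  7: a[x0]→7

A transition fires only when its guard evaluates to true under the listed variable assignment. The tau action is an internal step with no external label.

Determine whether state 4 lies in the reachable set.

After dropping false guards: 15 live edges.
depth 0: {0}
depth 1: {1,2}  total {0,1,2}
depth 2: {3}  total {0,1,2,3}
depth 3: {6}  total {0,1,2,3,6}
depth 4: {4}  total {0,1,2,3,4,6}
depth 5: {7}  total {0,1,2,3,4,6,7}
Reachable = {0,1,2,3,4,6,7}
trace reaching 4: c·tau·tau·a

Answer: REACHABLE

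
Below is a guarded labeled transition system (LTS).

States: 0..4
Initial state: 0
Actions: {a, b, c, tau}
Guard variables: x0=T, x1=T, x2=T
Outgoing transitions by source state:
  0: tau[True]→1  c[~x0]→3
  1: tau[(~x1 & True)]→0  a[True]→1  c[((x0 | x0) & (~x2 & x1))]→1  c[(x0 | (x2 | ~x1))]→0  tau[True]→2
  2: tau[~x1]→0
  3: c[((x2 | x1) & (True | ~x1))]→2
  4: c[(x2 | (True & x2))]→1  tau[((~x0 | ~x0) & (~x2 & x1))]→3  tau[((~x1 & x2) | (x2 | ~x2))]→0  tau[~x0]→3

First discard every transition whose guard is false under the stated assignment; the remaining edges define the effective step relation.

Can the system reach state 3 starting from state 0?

After dropping false guards: 7 live edges.
Layer 0: {0}
Layer 1: {1}  now seen {0,1}
Layer 2: {2}  now seen {0,1,2}
Reach set: {0,1,2}

Answer: UNREACHABLE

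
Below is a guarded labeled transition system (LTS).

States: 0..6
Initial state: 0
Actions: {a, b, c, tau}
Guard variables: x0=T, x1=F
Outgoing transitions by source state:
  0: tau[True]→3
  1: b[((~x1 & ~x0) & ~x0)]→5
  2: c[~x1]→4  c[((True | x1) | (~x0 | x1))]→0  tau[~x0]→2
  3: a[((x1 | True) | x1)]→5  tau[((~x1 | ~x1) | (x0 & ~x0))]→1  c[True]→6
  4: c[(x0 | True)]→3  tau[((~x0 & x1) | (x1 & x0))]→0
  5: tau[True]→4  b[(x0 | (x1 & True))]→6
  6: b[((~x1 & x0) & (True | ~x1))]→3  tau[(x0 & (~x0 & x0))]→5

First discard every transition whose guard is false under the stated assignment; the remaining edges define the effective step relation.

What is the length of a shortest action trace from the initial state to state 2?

Layered search for 2:
  depth 0: {0}
  depth 1: {3}
  depth 2: {1,5,6}
  depth 3: {4}
2 never appears.

Answer: UNREACHABLE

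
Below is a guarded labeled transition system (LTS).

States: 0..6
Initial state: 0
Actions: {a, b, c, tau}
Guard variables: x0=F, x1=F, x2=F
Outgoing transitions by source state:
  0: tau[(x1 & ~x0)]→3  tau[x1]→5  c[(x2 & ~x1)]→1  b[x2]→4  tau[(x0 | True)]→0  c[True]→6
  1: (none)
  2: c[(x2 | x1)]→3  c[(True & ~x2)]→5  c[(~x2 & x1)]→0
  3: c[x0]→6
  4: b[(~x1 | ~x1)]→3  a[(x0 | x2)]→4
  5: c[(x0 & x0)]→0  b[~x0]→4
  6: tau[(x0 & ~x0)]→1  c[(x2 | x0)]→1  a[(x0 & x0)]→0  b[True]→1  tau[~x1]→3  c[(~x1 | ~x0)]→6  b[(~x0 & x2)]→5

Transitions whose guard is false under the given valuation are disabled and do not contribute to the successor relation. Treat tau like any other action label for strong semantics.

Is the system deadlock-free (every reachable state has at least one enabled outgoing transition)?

R = {0,1,3,6}
  0: c→6  tau→0  [2 out]
  1: ∅  [STUCK]
  3: ∅  [STUCK]
  6: b→1  c→6  tau→3  [3 out]
Path to 1: c·b

Answer: DEADLOCK at state 1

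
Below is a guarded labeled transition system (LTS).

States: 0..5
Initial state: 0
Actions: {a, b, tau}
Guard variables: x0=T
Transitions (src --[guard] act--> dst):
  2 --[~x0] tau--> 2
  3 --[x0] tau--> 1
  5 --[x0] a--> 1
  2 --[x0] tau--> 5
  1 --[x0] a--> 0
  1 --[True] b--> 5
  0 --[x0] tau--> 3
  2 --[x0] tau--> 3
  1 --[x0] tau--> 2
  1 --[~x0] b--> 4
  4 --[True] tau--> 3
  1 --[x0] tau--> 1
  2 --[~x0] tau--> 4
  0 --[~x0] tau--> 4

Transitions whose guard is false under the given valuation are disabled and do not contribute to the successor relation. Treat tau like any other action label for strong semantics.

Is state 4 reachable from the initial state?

Answer: UNREACHABLE

Working:
After dropping false guards: 10 live edges.
Layer 0: {0}
Layer 1: {3}  total {0,3}
Layer 2: {1}  total {0,1,3}
Layer 3: {2,5}  total {0,1,2,3,5}
R = {0,1,2,3,5}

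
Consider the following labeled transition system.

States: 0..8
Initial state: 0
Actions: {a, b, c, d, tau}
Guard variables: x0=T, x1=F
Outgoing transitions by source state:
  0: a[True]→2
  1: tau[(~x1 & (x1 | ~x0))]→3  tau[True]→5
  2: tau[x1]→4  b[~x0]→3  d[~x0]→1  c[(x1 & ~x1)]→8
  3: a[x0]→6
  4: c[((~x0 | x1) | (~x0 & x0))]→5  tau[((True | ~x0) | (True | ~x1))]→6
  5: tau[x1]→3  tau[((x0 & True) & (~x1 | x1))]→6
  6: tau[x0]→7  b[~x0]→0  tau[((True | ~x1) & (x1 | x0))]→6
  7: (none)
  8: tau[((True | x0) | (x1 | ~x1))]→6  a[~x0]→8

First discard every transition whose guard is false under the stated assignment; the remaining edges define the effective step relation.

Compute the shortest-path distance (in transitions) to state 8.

Breadth-first toward 8:
  L0 = {0}
  L1 = {2}
8 never appears.

Answer: UNREACHABLE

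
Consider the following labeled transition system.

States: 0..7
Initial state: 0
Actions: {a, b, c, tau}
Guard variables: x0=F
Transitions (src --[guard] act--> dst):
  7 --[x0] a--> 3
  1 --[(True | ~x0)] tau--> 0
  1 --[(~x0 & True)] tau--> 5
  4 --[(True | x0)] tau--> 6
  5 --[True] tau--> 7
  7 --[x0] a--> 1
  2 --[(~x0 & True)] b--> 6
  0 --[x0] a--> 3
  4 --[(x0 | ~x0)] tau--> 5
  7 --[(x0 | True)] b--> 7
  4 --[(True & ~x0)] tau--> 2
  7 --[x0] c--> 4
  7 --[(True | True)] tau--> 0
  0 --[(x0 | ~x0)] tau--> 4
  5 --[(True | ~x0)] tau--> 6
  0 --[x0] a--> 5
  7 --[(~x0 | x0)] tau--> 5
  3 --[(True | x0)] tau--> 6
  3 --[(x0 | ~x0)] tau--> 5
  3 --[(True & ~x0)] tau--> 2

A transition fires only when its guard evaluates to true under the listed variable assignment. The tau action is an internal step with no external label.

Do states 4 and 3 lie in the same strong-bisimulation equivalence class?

Compute ~ classes (split until stable):
  π0 = {{0,1,2,3,4,5,6,7}}
  π1 = {{0,1,3,4,5},{2},{6},{7}}
  π2 = {{0,1},{2},{3,4},{5},{6},{7}}
  π3 = {{0},{1},{2},{3,4},{5},{6},{7}}
Fixed point at round 4; 7 class(es).
[4]={3,4}  [3]={3,4}

Answer: BISIMILAR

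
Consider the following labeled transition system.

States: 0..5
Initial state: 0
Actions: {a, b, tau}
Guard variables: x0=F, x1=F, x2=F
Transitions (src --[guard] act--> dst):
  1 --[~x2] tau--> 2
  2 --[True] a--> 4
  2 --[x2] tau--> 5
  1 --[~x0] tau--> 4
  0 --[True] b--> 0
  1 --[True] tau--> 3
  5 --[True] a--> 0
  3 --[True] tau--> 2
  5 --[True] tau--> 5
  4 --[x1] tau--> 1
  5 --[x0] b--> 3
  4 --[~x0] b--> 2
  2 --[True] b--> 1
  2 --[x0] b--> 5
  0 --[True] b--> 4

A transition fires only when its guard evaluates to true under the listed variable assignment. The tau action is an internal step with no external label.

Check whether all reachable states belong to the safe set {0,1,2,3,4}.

Inv-set: {0,1,2,3,4}
R = {0,1,2,3,4}
  0: ok
  1: ok
  2: ok
  3: ok
  4: ok

Answer: INVARIANT HOLDS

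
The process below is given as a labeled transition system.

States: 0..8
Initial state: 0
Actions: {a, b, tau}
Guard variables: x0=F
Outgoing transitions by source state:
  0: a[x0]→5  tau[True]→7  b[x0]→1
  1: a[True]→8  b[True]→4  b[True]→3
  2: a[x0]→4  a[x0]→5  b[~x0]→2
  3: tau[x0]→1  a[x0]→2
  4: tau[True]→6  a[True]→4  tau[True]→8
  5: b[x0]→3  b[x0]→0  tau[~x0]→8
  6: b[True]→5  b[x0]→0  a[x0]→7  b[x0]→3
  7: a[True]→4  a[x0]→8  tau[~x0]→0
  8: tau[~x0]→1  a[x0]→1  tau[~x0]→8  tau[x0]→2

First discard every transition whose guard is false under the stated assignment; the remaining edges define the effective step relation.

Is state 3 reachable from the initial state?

Answer: REACHABLE

Analysis:
After dropping false guards: 14 live edges.
Layer 0: {0}
Layer 1: {7}  total {0,7}
Layer 2: {4}  total {0,4,7}
Layer 3: {6,8}  total {0,4,6,7,8}
Layer 4: {1,5}  total {0,1,4,5,6,7,8}
Layer 5: {3}  total {0,1,3,4,5,6,7,8}
Reach set: {0,1,3,4,5,6,7,8}
trace reaching 3: tau·a·tau·tau·b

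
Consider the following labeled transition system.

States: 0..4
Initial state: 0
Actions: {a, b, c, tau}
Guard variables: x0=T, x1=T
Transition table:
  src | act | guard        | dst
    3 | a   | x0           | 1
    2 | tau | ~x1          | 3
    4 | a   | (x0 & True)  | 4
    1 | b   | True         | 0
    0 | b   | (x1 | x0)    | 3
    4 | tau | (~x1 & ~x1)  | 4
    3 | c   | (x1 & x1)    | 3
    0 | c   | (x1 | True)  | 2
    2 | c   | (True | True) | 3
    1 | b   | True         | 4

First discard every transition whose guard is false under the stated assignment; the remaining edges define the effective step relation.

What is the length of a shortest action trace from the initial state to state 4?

Answer: 3

Trace:
Breadth-first toward 4:
  L0 = {0}
  L1 = {2,3}
  L2 = {1}
  L3 = {4}
4 enters at depth 3; path b·a·b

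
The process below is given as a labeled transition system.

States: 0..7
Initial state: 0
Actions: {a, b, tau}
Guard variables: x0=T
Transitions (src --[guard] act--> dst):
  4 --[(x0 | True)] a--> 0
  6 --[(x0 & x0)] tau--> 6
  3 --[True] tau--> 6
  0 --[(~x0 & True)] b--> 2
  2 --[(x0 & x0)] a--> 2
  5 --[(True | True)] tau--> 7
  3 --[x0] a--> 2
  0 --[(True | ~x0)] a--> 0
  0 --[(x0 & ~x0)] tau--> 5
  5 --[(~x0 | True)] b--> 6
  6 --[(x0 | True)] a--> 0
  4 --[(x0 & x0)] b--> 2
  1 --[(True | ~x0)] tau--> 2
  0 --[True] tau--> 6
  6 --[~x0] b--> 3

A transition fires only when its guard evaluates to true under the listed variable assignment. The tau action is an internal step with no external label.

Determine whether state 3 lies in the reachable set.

Answer: UNREACHABLE

Working:
12 transition(s) survive guard evaluation.
L0 = {0}
L1 = {6}  total {0,6}
Reach set: {0,6}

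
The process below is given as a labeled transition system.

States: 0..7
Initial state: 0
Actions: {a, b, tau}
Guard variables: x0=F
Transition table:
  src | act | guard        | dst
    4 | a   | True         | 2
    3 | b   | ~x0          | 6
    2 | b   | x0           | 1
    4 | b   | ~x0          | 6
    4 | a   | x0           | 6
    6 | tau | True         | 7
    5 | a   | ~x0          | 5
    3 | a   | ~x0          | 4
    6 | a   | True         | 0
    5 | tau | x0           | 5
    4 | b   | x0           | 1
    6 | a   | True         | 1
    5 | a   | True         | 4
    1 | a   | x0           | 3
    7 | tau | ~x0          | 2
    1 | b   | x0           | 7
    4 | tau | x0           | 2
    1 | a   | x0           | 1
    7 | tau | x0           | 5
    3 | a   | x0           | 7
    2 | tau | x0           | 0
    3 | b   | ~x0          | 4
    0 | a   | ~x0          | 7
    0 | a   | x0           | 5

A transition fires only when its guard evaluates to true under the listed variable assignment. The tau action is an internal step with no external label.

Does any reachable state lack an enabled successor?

Answer: DEADLOCK at state 2

Working:
Reachable = {0,2,7}
  0: a→7  [1 out]
  2: ∅  [no exit]
  7: tau→2  [1 out]
trace reaching 2: a·tau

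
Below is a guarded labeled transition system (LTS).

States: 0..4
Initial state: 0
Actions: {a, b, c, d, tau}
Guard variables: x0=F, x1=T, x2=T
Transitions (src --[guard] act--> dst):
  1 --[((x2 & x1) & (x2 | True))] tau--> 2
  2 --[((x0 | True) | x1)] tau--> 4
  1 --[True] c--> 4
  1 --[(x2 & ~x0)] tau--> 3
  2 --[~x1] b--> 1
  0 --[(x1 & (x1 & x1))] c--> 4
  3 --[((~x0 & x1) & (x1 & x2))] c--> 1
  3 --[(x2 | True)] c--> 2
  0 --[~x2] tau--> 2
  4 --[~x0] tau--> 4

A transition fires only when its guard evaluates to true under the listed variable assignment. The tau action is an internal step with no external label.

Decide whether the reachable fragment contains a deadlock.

R = {0,4}
  0: c→4  [deg 1]
  4: tau→4  [deg 1]

Answer: DEADLOCK-FREE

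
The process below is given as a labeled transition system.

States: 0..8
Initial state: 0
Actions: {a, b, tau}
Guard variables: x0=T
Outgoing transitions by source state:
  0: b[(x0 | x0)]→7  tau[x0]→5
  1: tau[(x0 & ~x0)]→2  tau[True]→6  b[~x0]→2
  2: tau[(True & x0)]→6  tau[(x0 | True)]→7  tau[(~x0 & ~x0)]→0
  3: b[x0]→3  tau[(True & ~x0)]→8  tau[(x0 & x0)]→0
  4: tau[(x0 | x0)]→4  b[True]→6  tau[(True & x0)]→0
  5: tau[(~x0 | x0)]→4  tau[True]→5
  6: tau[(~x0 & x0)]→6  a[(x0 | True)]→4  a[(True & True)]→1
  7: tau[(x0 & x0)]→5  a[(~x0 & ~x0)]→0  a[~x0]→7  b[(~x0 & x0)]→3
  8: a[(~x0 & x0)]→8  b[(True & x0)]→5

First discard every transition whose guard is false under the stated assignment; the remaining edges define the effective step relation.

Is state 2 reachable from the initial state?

Answer: UNREACHABLE

Working:
16 transition(s) survive guard evaluation.
depth 0: {0}
depth 1: {5,7}  total {0,5,7}
depth 2: {4}  total {0,4,5,7}
depth 3: {6}  total {0,4,5,6,7}
depth 4: {1}  total {0,1,4,5,6,7}
Reach set: {0,1,4,5,6,7}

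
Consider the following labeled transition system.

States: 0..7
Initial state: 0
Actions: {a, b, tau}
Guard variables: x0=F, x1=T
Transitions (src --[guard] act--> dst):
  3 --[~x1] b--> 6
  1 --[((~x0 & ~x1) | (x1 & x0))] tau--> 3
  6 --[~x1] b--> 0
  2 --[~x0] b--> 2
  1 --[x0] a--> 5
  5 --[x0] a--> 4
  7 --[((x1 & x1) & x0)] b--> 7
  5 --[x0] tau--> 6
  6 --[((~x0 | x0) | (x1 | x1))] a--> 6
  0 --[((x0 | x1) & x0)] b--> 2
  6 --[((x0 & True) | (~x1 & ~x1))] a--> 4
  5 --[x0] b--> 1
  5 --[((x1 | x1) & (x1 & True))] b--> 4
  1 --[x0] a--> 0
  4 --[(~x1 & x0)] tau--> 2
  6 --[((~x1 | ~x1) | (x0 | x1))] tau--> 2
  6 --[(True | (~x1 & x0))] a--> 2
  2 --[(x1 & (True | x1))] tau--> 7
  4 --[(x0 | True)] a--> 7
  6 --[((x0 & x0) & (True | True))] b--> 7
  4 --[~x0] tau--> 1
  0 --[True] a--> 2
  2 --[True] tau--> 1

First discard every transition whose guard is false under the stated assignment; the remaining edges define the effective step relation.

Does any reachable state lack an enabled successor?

Answer: DEADLOCK at state 1

Analysis:
Reachable = {0,1,2,7}
  0: a→2  [deg 1]
  1: ∅  [no exit]
  2: b→2  tau→1  tau→7  [deg 3]
  7: ∅  [no exit]
trace reaching 1: a·tau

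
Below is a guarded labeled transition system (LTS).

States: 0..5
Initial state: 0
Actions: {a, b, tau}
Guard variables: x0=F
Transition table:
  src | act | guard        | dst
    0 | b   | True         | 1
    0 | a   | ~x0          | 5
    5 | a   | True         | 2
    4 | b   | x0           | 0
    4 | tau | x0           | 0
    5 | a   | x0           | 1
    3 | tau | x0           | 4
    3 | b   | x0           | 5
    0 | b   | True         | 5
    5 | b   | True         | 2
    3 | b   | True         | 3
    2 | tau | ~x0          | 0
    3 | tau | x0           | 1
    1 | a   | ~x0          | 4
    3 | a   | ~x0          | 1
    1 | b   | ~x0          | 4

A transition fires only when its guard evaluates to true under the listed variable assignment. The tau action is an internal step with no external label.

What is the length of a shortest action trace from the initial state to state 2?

Answer: 2

Working:
Layered search for 2:
  Layer 0: {0}
  Layer 1: {1,5}
  Layer 2: {2,4}
depth(2)=2, e.g. a·a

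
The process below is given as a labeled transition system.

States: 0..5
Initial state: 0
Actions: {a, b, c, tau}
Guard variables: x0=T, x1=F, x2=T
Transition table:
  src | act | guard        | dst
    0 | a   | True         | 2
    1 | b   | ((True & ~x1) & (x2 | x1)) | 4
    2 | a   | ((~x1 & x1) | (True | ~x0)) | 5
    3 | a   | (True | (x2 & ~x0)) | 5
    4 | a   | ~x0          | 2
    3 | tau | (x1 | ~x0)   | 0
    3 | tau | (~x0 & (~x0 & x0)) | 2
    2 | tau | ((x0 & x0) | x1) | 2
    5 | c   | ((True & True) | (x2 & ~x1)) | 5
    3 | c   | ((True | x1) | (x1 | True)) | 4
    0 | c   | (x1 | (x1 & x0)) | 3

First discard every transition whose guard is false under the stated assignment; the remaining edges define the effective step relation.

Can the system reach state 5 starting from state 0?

Answer: REACHABLE

Trace:
7 transition(s) survive guard evaluation.
depth 0: {0}
depth 1: {2}  total {0,2}
depth 2: {5}  total {0,2,5}
Reachable = {0,2,5}
trace reaching 5: a·a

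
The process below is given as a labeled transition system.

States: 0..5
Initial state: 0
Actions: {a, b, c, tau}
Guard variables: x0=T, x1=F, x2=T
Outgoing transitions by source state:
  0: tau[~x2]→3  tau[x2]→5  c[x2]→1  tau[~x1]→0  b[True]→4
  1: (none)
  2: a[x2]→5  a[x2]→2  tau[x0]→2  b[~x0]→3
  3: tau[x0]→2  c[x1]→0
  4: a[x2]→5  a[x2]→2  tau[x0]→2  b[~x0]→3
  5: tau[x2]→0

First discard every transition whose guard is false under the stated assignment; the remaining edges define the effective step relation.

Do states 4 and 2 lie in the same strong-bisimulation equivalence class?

Answer: BISIMILAR

Analysis:
Compute ~ classes (split until stable):
  π0 = {{0,1,2,3,4,5}}
  π1 = {{0},{1},{2,4},{3,5}}
  π2 = {{0},{1},{2,4},{3},{5}}
stable after 3 split(s): 5 block(s)
[4]={2,4}  [2]={2,4}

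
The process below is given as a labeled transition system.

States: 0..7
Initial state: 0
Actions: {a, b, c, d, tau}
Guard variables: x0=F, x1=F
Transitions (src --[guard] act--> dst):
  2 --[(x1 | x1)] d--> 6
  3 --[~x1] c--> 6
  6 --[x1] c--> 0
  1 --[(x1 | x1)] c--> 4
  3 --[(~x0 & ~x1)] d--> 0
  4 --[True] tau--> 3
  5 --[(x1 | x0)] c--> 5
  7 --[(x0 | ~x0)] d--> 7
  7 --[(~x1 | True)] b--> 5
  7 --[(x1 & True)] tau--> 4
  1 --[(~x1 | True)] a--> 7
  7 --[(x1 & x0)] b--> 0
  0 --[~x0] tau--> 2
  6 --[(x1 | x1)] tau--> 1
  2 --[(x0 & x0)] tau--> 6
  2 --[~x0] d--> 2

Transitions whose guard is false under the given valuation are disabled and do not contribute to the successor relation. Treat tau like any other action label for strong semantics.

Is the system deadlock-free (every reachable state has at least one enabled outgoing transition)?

Reach set: {0,2}
  0: tau→2  [1 out]
  2: d→2  [1 out]

Answer: DEADLOCK-FREE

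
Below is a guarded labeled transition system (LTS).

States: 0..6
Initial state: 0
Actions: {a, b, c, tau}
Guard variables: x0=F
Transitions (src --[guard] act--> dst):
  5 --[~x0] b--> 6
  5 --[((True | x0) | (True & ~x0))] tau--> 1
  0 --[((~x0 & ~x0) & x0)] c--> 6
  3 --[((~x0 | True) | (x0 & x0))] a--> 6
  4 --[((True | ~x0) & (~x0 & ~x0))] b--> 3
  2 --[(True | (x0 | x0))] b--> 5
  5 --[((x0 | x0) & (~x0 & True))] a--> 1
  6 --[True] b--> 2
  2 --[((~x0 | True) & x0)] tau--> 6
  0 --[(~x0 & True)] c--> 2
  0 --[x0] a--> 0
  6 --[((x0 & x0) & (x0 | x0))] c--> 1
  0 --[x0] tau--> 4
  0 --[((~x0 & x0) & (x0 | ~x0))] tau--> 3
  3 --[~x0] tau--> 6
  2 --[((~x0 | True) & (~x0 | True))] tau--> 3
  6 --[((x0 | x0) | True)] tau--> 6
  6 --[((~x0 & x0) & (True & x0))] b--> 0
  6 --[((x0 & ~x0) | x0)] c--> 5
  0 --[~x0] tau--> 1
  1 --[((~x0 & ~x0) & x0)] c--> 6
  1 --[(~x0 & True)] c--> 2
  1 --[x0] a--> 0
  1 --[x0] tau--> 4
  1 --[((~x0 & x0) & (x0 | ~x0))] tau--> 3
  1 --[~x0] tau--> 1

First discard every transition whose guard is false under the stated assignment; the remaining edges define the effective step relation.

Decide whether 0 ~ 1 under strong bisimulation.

Answer: BISIMILAR

Working:
Bisimulation quotient by refinement:
  π0 = {{0,1,2,3,4,5,6}}
  π1 = {{0,1},{2,5,6},{3},{4}}
  π2 = {{0,1},{2},{3},{4},{5},{6}}
6 equivalence class(es) (converged in 3)
[0]={0,1}  [1]={0,1}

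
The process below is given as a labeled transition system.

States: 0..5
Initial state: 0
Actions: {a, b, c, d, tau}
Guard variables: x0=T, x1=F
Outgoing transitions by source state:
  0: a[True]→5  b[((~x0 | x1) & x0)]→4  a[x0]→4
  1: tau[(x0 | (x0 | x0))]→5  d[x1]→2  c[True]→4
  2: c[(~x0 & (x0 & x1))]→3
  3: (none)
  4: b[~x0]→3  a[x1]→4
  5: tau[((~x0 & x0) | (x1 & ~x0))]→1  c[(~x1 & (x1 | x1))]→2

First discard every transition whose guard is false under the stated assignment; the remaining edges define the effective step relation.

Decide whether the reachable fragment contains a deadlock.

Reach set: {0,4,5}
  0: a→4  a→5  [deg 2]
  4: ∅  [STUCK]
  5: ∅  [STUCK]
Path to 4: a

Answer: DEADLOCK at state 4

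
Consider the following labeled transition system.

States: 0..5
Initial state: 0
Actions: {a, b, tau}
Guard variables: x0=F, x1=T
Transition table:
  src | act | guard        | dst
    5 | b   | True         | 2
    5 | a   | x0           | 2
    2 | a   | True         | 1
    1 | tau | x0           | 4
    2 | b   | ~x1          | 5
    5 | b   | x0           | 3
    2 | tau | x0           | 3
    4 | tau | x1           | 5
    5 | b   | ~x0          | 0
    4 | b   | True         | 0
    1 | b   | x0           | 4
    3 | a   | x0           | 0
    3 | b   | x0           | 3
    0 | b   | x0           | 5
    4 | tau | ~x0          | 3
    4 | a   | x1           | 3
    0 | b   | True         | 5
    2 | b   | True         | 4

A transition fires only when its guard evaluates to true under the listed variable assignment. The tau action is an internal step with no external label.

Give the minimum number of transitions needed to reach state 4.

BFS to 4:
  depth 0: {0}
  depth 1: {5}
  depth 2: {2}
  depth 3: {1,4}
depth(4)=3, e.g. b·b·b

Answer: 3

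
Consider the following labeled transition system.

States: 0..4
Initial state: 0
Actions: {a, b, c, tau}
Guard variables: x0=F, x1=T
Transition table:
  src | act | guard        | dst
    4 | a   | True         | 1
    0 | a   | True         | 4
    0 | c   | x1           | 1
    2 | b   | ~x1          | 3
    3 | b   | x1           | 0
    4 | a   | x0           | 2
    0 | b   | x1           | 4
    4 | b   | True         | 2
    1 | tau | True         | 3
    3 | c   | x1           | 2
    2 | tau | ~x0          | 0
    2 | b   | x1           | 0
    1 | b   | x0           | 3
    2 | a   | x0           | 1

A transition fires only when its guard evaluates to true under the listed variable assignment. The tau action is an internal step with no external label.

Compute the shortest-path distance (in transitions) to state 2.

BFS to 2:
  Layer 0: {0}
  Layer 1: {1,4}
  Layer 2: {2,3}
depth(2)=2, e.g. a·b

Answer: 2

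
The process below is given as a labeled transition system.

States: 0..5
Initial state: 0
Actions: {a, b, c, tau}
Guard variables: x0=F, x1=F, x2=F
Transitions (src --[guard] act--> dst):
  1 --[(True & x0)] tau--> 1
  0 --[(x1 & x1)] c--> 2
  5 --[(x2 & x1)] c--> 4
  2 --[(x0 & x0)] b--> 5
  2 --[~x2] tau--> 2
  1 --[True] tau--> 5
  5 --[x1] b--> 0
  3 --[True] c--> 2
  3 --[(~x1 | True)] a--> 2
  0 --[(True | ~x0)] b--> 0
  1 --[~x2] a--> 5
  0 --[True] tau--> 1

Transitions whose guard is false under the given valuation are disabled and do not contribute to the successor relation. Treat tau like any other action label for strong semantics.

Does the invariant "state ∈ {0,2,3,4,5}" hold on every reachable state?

Allowed set {0,2,3,4,5}
Reachable = {0,1,5}
  0: ✓
  1: ✗ unsafe
  5: ✓
counterexample path to 1: tau

Answer: INVARIANT VIOLATED at state 1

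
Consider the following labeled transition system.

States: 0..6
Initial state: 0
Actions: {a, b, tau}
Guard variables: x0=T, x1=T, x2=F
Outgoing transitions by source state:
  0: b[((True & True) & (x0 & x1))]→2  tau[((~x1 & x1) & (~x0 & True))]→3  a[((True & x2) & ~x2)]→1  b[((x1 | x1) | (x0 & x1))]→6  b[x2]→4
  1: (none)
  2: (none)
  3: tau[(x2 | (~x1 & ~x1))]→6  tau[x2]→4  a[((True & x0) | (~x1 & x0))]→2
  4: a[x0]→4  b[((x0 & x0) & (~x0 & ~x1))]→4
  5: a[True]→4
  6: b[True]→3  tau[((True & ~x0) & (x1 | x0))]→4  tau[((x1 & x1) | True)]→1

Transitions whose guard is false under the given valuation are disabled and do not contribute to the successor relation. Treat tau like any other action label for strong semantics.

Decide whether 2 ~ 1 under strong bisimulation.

Answer: BISIMILAR

Working:
Compute ~ classes (split until stable):
  π0 = {{0,1,2,3,4,5,6}}
  π1 = {{0},{1,2},{3,4,5},{6}}
  π2 = {{0},{1,2},{3},{4,5},{6}}
Fixed point at round 3; 5 class(es).
[2]={1,2}  [1]={1,2}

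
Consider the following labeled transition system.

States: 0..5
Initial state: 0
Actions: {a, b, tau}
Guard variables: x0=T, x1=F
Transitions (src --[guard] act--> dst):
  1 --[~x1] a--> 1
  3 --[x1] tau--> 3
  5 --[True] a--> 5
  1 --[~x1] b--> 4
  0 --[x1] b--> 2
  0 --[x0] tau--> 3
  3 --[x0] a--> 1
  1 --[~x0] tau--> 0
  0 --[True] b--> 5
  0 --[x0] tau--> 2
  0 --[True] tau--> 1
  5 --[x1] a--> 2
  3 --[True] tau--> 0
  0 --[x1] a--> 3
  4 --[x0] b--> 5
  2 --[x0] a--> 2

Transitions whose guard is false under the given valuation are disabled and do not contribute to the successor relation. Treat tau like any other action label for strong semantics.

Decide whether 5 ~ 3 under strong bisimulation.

Bisimulation quotient by refinement:
  π0 = {{0,1,2,3,4,5}}
  π1 = {{0},{1},{2,5},{3},{4}}
Fixed point at round 2; 5 class(es).
class of 5: {2,5}; class of 3: {3}

Answer: NOT BISIMILAR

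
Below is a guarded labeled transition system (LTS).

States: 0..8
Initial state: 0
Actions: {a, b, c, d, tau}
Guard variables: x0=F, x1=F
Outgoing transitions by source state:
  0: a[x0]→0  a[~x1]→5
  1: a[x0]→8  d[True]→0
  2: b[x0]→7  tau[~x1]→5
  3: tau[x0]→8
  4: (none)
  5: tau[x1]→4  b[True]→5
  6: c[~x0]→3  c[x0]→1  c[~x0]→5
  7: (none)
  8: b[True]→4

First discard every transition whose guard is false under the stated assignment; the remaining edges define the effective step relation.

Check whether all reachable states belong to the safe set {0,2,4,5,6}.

Inv-set: {0,2,4,5,6}
Reach set: {0,5}
  0: ok
  5: ok

Answer: INVARIANT HOLDS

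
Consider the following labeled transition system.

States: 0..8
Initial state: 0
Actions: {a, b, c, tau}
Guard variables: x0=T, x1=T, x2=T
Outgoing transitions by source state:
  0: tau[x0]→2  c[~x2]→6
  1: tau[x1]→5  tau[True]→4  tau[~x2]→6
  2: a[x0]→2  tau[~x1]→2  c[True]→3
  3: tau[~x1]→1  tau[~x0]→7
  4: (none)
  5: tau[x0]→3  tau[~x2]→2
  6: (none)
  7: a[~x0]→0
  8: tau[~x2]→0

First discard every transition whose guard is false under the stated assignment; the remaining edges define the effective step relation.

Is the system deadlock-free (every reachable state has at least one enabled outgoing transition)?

Answer: DEADLOCK at state 3

Working:
Reach set: {0,2,3}
  0: tau→2  [1 exit(s)]
  2: a→2  c→3  [2 exit(s)]
  3: ∅  [STUCK]
trace reaching 3: tau·c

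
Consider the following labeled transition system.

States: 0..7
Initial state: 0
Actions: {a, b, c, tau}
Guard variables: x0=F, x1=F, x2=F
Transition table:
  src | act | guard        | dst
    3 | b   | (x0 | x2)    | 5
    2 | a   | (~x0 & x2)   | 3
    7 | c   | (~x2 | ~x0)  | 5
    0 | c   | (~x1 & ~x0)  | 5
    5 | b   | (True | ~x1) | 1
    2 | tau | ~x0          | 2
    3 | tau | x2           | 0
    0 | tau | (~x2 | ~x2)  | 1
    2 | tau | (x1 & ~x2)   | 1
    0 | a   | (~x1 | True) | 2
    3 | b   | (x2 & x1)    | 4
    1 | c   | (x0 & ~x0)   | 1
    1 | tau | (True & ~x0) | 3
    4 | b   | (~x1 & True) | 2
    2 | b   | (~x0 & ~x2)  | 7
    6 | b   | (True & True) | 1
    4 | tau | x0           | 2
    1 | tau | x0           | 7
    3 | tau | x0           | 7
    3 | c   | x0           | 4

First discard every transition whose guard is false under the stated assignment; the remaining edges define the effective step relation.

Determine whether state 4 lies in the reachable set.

10 transition(s) survive guard evaluation.
Layer 0: {0}
Layer 1: {1,2,5}  total {0,1,2,5}
Layer 2: {3,7}  total {0,1,2,3,5,7}
Reachable = {0,1,2,3,5,7}

Answer: UNREACHABLE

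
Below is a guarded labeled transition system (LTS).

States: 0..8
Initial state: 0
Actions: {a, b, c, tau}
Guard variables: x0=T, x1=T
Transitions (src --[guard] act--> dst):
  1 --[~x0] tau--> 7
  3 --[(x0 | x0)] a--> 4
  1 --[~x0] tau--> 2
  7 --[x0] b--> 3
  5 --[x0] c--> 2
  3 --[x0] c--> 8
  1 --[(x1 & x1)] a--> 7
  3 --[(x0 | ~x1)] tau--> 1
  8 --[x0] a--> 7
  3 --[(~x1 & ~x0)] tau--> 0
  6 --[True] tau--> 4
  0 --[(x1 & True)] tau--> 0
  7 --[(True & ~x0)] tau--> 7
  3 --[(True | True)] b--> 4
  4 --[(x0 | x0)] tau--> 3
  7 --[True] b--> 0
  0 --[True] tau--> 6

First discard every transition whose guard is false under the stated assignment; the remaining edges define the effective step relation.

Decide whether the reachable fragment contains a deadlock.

Reachable = {0,1,3,4,6,7,8}
  0: tau→0  tau→6  [2 out]
  1: a→7  [1 out]
  3: a→4  b→4  c→8  tau→1  [4 out]
  4: tau→3  [1 out]
  6: tau→4  [1 out]
  7: b→0  b→3  [2 out]
  8: a→7  [1 out]

Answer: DEADLOCK-FREE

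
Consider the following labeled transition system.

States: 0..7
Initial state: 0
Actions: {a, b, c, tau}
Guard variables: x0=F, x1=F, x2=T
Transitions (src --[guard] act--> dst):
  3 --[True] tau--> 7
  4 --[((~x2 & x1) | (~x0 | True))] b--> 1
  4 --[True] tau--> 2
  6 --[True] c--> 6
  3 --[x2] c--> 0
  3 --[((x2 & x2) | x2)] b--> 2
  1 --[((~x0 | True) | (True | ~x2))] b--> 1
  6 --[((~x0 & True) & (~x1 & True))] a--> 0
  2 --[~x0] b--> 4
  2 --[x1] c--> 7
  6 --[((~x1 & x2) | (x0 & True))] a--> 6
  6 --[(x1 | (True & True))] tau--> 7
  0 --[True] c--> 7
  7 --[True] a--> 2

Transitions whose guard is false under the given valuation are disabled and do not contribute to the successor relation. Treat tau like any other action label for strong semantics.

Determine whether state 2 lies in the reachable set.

Guard filter leaves 13 enabled edge(s).
L0 = {0}
L1 = {7}  total {0,7}
L2 = {2}  total {0,2,7}
L3 = {4}  total {0,2,4,7}
L4 = {1}  total {0,1,2,4,7}
R = {0,1,2,4,7}
Path to 2: c·a

Answer: REACHABLE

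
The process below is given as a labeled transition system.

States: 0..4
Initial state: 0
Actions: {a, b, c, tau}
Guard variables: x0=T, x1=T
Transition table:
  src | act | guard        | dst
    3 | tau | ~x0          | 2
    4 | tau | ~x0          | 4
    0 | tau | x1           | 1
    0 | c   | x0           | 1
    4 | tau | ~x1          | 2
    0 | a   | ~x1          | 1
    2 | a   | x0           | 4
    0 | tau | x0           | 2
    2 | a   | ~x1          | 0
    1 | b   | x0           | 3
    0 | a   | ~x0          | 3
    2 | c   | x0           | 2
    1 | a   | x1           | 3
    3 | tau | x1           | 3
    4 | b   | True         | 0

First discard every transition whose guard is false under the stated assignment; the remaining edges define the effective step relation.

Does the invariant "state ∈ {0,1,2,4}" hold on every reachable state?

Answer: INVARIANT VIOLATED at state 3

Working:
Allowed set {0,1,2,4}
Reach set: {0,1,2,3,4}
  0: safe
  1: safe
  2: safe
  3: outside
  4: safe
counterexample path to 3: tau·b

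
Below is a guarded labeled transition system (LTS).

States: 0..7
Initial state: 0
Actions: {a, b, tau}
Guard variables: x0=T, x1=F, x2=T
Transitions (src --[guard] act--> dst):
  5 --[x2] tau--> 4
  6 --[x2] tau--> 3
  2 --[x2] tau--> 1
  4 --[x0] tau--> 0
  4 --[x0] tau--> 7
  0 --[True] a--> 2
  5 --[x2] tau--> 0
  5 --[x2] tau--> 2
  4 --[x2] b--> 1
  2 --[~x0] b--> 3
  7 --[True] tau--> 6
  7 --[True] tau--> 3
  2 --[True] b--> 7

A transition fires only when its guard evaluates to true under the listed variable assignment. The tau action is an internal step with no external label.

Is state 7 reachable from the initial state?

12 transition(s) survive guard evaluation.
L0 = {0}
L1 = {2}  total {0,2}
L2 = {1,7}  total {0,1,2,7}
L3 = {3,6}  total {0,1,2,3,6,7}
Reach set: {0,1,2,3,6,7}
trace reaching 7: a·b

Answer: REACHABLE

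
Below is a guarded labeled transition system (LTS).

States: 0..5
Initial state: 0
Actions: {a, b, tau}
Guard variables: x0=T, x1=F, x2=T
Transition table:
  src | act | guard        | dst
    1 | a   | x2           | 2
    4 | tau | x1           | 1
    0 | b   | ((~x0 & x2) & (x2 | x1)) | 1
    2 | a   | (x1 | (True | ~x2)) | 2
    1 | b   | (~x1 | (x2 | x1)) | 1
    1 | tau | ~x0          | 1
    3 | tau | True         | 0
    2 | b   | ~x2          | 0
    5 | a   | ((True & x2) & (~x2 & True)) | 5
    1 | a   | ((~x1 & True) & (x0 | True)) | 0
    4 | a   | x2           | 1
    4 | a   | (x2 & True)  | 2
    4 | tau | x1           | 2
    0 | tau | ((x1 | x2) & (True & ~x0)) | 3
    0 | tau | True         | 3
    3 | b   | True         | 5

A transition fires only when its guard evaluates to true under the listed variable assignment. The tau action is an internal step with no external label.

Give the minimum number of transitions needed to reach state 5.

Answer: 2

Trace:
BFS to 5:
  Layer 0: {0}
  Layer 1: {3}
  Layer 2: {5}
depth(5)=2, e.g. tau·b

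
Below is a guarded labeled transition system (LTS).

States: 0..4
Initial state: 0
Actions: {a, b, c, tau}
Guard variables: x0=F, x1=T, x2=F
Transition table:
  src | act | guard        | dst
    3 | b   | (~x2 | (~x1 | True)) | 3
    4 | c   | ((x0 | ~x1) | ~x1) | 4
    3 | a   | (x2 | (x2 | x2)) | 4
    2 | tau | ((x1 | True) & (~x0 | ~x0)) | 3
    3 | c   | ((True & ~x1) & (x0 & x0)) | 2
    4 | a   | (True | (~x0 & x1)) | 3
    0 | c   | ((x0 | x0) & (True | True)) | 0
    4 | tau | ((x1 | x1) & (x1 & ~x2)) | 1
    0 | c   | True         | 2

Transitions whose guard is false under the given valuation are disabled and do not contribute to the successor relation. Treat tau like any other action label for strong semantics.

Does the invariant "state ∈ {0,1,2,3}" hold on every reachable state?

Safe = {0,1,2,3}
Reach set: {0,2,3}
  0: ✓
  2: ✓
  3: ✓

Answer: INVARIANT HOLDS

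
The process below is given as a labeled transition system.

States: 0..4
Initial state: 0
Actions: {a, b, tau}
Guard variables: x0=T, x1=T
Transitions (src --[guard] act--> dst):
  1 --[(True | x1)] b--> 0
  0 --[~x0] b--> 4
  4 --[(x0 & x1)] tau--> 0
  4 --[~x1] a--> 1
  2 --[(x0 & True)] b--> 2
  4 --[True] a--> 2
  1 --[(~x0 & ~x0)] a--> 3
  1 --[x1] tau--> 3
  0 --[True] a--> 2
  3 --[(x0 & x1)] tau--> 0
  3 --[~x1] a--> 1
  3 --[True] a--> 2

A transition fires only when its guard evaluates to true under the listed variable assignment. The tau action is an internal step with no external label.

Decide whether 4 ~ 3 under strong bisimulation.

Refine partition for ~:
  round 0: {{0,1,2,3,4}}
  round 1: {{0},{1},{2},{3,4}}
stable after 2 split(s): 4 block(s)
class of 4: {3,4}; class of 3: {3,4}

Answer: BISIMILAR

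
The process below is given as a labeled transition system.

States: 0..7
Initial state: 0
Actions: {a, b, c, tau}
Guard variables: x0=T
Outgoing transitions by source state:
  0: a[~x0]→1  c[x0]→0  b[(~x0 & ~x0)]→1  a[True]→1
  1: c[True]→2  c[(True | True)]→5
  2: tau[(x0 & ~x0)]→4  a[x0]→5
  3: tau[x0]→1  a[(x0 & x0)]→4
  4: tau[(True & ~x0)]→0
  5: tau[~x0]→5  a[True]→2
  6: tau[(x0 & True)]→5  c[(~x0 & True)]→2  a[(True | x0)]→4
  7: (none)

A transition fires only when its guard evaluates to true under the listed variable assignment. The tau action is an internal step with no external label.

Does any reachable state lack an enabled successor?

Answer: DEADLOCK-FREE

Analysis:
R = {0,1,2,5}
  0: a→1  c→0  [2 exit(s)]
  1: c→2  c→5  [2 exit(s)]
  2: a→5  [1 exit(s)]
  5: a→2  [1 exit(s)]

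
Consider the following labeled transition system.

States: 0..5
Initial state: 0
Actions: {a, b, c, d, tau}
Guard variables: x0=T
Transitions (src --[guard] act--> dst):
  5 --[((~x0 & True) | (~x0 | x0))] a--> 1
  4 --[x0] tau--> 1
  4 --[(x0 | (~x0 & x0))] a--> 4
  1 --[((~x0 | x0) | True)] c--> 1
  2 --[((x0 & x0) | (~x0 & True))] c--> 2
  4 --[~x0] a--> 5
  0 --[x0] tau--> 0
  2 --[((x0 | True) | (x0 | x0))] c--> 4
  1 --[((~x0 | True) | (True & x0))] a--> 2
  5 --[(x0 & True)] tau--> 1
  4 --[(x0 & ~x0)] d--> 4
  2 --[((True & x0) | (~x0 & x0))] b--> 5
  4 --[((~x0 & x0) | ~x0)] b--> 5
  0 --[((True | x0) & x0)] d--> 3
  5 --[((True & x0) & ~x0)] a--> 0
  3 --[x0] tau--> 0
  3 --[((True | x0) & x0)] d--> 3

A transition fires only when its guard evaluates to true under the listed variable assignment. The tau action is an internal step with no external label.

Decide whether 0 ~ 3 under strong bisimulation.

Answer: BISIMILAR

Analysis:
Bisimulation quotient by refinement:
  π0 = {{0,1,2,3,4,5}}
  π1 = {{0,3},{1},{2},{4,5}}
  π2 = {{0,3},{1},{2},{4},{5}}
Fixed point at round 3; 5 class(es).
0∈{0,3}, 3∈{0,3}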